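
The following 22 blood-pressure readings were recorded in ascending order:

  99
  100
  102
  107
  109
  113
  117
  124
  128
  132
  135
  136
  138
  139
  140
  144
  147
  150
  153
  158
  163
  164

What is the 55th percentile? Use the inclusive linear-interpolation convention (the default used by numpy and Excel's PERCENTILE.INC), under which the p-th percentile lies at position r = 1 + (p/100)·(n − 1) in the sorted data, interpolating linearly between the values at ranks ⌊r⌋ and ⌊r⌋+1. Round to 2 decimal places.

n = 22.
r = 1 + (55/100)·(22 − 1) = 1 + 11.55 = 12.55.
Rank 12 is 136 and rank 13 is 138.
Interpolate: 136 + 0.55·(138 − 136) = 136 + 0.55·2 = 137.1.

137.10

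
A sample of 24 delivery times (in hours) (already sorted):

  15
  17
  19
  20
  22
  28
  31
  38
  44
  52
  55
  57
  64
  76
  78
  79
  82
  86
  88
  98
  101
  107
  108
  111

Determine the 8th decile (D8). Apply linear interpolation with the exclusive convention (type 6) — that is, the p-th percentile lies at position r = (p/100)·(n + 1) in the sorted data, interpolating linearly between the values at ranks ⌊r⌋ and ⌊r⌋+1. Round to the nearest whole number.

98

n = 24.
r = (80/100)·(24 + 1) = 20.
r is an integer, so P80 is the value at rank 20: 98.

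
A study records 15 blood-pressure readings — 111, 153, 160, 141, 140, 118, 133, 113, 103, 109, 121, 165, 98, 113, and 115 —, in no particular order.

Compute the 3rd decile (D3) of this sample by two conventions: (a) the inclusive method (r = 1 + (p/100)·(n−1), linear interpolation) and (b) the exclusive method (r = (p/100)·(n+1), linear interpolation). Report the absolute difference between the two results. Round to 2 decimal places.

0.40

Sorted: 98, 103, 109, 111, 113, 113, 115, 118, 121, 133, 140, 141, 153, 160, 165.
n = 15.
(a) r = 5.2; between ranks 5 (113) and 6 (113): 113.
(b) r = 4.8; between ranks 4 (111) and 5 (113): 112.6.
|113 − 112.6| = 0.4.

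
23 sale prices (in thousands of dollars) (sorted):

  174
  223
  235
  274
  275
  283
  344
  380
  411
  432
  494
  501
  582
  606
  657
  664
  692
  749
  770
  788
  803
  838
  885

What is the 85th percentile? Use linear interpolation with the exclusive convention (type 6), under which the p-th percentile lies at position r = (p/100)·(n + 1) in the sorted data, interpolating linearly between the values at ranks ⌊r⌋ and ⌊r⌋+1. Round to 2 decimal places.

n = 23.
r = (85/100)·(23 + 1) = 20.4.
Rank 20 is 788 and rank 21 is 803.
Interpolate: 788 + 0.4·(803 − 788) = 788 + 0.4·15 = 794.

794.00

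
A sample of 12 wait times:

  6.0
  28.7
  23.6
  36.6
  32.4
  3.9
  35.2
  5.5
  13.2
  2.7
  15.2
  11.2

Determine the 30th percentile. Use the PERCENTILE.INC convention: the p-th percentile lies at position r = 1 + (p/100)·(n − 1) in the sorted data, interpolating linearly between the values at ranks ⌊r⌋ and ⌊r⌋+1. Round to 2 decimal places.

7.56

Sorted: 2.7, 3.9, 5.5, 6.0, 11.2, 13.2, 15.2, 23.6, 28.7, 32.4, 35.2, 36.6.
n = 12.
r = 1 + (30/100)·(12 − 1) = 1 + 3.3 = 4.3.
Rank 4 is 6.0 and rank 5 is 11.2.
Interpolate: 6.0 + 0.3·(11.2 − 6.0) = 6.0 + 0.3·5.2 = 7.56.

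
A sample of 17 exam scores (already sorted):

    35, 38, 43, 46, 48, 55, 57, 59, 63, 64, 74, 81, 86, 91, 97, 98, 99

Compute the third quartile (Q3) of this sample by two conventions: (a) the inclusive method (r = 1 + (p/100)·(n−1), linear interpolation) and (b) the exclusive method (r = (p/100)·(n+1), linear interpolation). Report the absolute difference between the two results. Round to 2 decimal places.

2.50

n = 17.
(a) r = 13 → value at rank 13 = 86.
(b) r = 13.5; between ranks 13 (86) and 14 (91): 88.5.
|86 − 88.5| = 2.5.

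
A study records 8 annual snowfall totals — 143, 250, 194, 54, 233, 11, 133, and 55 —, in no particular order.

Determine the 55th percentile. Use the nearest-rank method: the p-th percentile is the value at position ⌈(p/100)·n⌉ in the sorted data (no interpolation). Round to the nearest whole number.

143

Sorted: 11, 54, 55, 133, 143, 194, 233, 250.
n = 8.
Position = ⌈55/100 · 8⌉ = ⌈4.4⌉ = 5.
The value at rank 5 is 143.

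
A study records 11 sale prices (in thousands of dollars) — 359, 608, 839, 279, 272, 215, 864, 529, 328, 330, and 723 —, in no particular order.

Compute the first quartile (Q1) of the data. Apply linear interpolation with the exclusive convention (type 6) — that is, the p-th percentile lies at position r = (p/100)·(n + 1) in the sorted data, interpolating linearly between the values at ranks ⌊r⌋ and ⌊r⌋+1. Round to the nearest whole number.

Sorted: 215, 272, 279, 328, 330, 359, 529, 608, 723, 839, 864.
n = 11.
r = (25/100)·(11 + 1) = 3.
r is an integer, so P25 is the value at rank 3: 279.

279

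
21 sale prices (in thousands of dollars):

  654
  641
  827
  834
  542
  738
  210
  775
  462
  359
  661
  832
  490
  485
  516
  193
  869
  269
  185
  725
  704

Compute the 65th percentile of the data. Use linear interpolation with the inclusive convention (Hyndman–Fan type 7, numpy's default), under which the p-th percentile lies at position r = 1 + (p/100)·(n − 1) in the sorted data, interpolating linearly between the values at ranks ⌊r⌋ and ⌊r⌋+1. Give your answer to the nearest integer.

Sorted: 185, 193, 210, 269, 359, 462, 485, 490, 516, 542, 641, 654, 661, 704, 725, 738, 775, 827, 832, 834, 869.
n = 21.
r = 1 + (65/100)·(21 − 1) = 1 + 13 = 14.
r is an integer, so P65 is the value at rank 14: 704.

704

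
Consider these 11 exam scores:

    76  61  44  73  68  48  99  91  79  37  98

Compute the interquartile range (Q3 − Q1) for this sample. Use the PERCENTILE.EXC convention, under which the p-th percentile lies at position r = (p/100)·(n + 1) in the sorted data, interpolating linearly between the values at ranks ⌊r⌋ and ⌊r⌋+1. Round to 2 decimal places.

Sorted: 37, 44, 48, 61, 68, 73, 76, 79, 91, 98, 99.
n = 11.
P25: r = 3 (integer) → 48.
P75: r = 9 (integer) → 91.
Difference: 91 − 48 = 43.

43.00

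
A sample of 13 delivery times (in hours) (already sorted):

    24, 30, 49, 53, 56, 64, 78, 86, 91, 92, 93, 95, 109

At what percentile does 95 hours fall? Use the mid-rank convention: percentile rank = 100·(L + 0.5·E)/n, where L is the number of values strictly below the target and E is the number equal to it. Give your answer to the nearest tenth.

Count below 95: L = 11; count equal: E = 1; n = 13.
Percentile rank = 100·(11 + 0.5·1)/13 = 100·11.5/13 = 88.46.

88.5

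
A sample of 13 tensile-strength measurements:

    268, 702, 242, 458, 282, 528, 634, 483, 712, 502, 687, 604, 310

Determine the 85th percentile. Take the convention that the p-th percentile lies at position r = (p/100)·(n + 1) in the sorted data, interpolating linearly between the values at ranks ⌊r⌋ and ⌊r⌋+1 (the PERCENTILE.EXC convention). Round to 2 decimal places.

Sorted: 242, 268, 282, 310, 458, 483, 502, 528, 604, 634, 687, 702, 712.
n = 13.
r = (85/100)·(13 + 1) = 11.9.
Rank 11 is 687 and rank 12 is 702.
Interpolate: 687 + 0.9·(702 − 687) = 687 + 0.9·15 = 700.5.

700.50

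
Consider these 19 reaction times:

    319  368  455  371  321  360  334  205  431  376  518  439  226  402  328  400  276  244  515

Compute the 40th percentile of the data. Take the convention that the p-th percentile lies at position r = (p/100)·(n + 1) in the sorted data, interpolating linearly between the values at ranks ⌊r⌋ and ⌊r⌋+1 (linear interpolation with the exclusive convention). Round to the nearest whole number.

334

Sorted: 205, 226, 244, 276, 319, 321, 328, 334, 360, 368, 371, 376, 400, 402, 431, 439, 455, 515, 518.
n = 19.
r = (40/100)·(19 + 1) = 8.
r is an integer, so P40 is the value at rank 8: 334.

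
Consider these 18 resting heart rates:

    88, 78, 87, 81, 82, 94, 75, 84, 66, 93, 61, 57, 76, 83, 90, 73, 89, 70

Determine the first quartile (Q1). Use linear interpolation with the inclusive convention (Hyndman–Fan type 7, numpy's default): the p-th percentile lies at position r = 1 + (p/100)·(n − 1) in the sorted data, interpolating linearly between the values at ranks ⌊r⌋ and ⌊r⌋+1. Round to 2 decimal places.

Sorted: 57, 61, 66, 70, 73, 75, 76, 78, 81, 82, 83, 84, 87, 88, 89, 90, 93, 94.
n = 18.
r = 1 + (25/100)·(18 − 1) = 1 + 4.25 = 5.25.
Rank 5 is 73 and rank 6 is 75.
Interpolate: 73 + 0.25·(75 − 73) = 73 + 0.25·2 = 73.5.

73.50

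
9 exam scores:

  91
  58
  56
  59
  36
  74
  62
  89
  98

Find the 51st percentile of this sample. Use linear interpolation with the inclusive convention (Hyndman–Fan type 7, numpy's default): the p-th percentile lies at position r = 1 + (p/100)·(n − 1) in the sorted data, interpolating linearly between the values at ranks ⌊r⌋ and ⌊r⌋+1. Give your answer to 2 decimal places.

62.96

Sorted: 36, 56, 58, 59, 62, 74, 89, 91, 98.
n = 9.
r = 1 + (51/100)·(9 − 1) = 1 + 4.08 = 5.08.
Rank 5 is 62 and rank 6 is 74.
Interpolate: 62 + 0.08·(74 − 62) = 62 + 0.08·12 = 62.96.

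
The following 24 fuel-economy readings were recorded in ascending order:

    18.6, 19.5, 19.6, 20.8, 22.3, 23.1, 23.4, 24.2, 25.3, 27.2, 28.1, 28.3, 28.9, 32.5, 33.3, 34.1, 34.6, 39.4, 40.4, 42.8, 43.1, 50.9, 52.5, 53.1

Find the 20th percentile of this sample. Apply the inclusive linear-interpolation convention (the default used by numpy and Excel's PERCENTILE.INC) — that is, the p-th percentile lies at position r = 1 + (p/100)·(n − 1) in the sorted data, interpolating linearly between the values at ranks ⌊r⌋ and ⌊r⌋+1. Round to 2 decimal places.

22.78

n = 24.
r = 1 + (20/100)·(24 − 1) = 1 + 4.6 = 5.6.
Rank 5 is 22.3 and rank 6 is 23.1.
Interpolate: 22.3 + 0.6·(23.1 − 22.3) = 22.3 + 0.6·0.8 = 22.78.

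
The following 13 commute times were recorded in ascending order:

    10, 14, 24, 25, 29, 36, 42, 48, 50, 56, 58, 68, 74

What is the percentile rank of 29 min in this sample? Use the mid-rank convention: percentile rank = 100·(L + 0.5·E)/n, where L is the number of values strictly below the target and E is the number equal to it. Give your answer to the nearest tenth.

Count below 29: L = 4; count equal: E = 1; n = 13.
Percentile rank = 100·(4 + 0.5·1)/13 = 100·4.5/13 = 34.62.

34.6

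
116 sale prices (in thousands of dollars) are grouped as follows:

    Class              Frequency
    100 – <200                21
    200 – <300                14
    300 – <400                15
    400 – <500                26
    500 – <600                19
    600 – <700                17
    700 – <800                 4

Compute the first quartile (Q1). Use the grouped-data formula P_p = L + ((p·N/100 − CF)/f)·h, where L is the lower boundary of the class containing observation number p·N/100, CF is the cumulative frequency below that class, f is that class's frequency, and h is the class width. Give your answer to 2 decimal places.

N = 116; target position k = 25/100 · 116 = 29.
Cumulative frequencies: 21, 35, 50, 76, 95, 112, 116.
Observation 29 falls in the class 200 – <300.
L = 200, CF = 21, f = 14, h = 100.
P25 = 200 + ((29 − 21)/14)·100 = 200 + 57.1429 = 257.143.

257.14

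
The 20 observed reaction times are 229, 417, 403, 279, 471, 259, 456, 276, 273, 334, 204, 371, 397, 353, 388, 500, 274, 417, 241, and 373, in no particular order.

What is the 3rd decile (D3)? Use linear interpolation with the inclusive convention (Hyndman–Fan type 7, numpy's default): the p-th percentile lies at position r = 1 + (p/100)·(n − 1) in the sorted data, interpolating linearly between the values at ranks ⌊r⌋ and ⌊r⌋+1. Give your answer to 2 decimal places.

Sorted: 204, 229, 241, 259, 273, 274, 276, 279, 334, 353, 371, 373, 388, 397, 403, 417, 417, 456, 471, 500.
n = 20.
r = 1 + (30/100)·(20 − 1) = 1 + 5.7 = 6.7.
Rank 6 is 274 and rank 7 is 276.
Interpolate: 274 + 0.7·(276 − 274) = 274 + 0.7·2 = 275.4.

275.40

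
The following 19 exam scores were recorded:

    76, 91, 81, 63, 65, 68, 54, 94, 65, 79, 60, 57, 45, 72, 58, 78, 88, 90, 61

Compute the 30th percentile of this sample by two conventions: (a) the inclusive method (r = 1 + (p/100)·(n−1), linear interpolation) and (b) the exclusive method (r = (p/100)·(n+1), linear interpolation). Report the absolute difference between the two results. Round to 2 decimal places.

Sorted: 45, 54, 57, 58, 60, 61, 63, 65, 65, 68, 72, 76, 78, 79, 81, 88, 90, 91, 94.
n = 19.
(a) r = 6.4; between ranks 6 (61) and 7 (63): 61.8.
(b) r = 6 → value at rank 6 = 61.
|61.8 − 61| = 0.8.

0.80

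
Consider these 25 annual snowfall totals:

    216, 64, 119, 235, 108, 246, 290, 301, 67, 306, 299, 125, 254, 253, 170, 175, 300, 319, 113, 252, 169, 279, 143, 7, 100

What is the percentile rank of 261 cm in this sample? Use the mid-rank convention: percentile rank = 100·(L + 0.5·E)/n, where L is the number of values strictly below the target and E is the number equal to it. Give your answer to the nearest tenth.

72.0

Sorted: 7, 64, 67, 100, 108, 113, 119, 125, 143, 169, 170, 175, 216, 235, 246, 252, 253, 254, 279, 290, 299, 300, 301, 306, 319.
Count below 261: L = 18; count equal: E = 0; n = 25.
Percentile rank = 100·(18 + 0.5·0)/25 = 100·18/25 = 72.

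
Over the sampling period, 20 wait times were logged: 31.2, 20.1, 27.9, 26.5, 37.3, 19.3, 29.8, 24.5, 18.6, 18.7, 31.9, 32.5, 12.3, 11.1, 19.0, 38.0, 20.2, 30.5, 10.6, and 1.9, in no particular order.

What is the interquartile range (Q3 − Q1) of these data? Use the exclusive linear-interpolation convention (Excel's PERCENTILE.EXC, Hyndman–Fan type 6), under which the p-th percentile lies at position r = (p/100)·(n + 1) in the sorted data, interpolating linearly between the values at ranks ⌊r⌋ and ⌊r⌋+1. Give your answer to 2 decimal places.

Sorted: 1.9, 10.6, 11.1, 12.3, 18.6, 18.7, 19.0, 19.3, 20.1, 20.2, 24.5, 26.5, 27.9, 29.8, 30.5, 31.2, 31.9, 32.5, 37.3, 38.0.
n = 20.
P25: r = 5.25; ranks 5–6 are 18.6, 18.7; interpolating gives 18.625.
P75: r = 15.75; ranks 15–16 are 30.5, 31.2; interpolating gives 31.025.
Difference: 31.025 − 18.625 = 12.4.

12.40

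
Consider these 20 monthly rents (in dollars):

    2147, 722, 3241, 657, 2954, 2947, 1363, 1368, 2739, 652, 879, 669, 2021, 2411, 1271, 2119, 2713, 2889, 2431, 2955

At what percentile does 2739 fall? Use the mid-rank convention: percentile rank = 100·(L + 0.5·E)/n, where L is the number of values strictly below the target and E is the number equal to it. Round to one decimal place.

Sorted: 652, 657, 669, 722, 879, 1271, 1363, 1368, 2021, 2119, 2147, 2411, 2431, 2713, 2739, 2889, 2947, 2954, 2955, 3241.
Count below 2739: L = 14; count equal: E = 1; n = 20.
Percentile rank = 100·(14 + 0.5·1)/20 = 100·14.5/20 = 72.5.

72.5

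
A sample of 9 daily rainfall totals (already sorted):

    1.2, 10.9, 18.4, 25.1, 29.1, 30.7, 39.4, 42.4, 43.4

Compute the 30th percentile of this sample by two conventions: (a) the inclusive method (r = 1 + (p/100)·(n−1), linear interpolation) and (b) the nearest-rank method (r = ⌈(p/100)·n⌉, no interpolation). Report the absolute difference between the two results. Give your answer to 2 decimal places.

2.68

n = 9.
(a) r = 3.4; between ranks 3 (18.4) and 4 (25.1): 21.08.
(b) the nearest-rank method: rank 3 → 18.4.
|21.08 − 18.4| = 2.68.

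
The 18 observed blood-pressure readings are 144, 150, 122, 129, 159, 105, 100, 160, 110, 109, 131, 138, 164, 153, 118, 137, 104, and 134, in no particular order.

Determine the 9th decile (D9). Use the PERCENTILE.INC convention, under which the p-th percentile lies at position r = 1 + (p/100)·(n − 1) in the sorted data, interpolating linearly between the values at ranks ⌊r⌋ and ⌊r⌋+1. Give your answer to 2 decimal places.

159.30

Sorted: 100, 104, 105, 109, 110, 118, 122, 129, 131, 134, 137, 138, 144, 150, 153, 159, 160, 164.
n = 18.
r = 1 + (90/100)·(18 − 1) = 1 + 15.3 = 16.3.
Rank 16 is 159 and rank 17 is 160.
Interpolate: 159 + 0.3·(160 − 159) = 159 + 0.3·1 = 159.3.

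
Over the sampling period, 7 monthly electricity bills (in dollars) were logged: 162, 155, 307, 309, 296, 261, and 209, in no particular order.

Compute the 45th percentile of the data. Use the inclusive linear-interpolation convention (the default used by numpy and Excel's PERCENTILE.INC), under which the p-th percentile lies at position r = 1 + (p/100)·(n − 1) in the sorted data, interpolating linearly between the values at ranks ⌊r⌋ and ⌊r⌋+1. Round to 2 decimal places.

245.40

Sorted: 155, 162, 209, 261, 296, 307, 309.
n = 7.
r = 1 + (45/100)·(7 − 1) = 1 + 2.7 = 3.7.
Rank 3 is 209 and rank 4 is 261.
Interpolate: 209 + 0.7·(261 − 209) = 209 + 0.7·52 = 245.4.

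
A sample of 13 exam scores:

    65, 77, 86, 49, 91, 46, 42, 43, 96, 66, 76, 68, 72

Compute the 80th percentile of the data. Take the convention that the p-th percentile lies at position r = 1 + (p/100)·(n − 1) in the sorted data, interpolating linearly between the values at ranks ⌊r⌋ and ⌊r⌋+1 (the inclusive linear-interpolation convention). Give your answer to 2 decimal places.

82.40

Sorted: 42, 43, 46, 49, 65, 66, 68, 72, 76, 77, 86, 91, 96.
n = 13.
r = 1 + (80/100)·(13 − 1) = 1 + 9.6 = 10.6.
Rank 10 is 77 and rank 11 is 86.
Interpolate: 77 + 0.6·(86 − 77) = 77 + 0.6·9 = 82.4.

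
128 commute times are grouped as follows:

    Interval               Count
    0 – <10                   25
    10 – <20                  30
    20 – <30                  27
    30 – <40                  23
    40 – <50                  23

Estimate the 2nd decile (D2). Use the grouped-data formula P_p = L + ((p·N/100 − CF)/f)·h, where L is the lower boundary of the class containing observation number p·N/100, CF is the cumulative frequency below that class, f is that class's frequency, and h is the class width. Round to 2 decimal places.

N = 128; target position k = 20/100 · 128 = 25.6.
Cumulative frequencies: 25, 55, 82, 105, 128.
Observation 25.6 falls in the class 10 – <20.
L = 10, CF = 25, f = 30, h = 10.
P20 = 10 + ((25.6 − 25)/30)·10 = 10 + 0.2 = 10.2.

10.20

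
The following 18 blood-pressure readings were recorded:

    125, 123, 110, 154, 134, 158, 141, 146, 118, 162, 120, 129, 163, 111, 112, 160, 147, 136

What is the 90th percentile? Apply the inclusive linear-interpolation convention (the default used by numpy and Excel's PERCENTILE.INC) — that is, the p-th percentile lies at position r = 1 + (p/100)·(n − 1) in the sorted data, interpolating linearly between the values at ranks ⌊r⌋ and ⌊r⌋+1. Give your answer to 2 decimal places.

160.60

Sorted: 110, 111, 112, 118, 120, 123, 125, 129, 134, 136, 141, 146, 147, 154, 158, 160, 162, 163.
n = 18.
r = 1 + (90/100)·(18 − 1) = 1 + 15.3 = 16.3.
Rank 16 is 160 and rank 17 is 162.
Interpolate: 160 + 0.3·(162 − 160) = 160 + 0.3·2 = 160.6.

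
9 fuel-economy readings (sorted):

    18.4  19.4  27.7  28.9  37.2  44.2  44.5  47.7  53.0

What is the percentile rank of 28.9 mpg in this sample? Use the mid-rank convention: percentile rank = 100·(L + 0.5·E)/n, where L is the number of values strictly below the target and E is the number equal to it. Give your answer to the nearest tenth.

38.9

Count below 28.9: L = 3; count equal: E = 1; n = 9.
Percentile rank = 100·(3 + 0.5·1)/9 = 100·3.5/9 = 38.89.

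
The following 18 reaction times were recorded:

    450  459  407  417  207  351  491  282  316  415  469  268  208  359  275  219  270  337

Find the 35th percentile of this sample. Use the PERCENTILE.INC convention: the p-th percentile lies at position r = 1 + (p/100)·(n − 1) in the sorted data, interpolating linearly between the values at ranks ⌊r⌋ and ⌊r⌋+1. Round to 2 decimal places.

Sorted: 207, 208, 219, 268, 270, 275, 282, 316, 337, 351, 359, 407, 415, 417, 450, 459, 469, 491.
n = 18.
r = 1 + (35/100)·(18 − 1) = 1 + 5.95 = 6.95.
Rank 6 is 275 and rank 7 is 282.
Interpolate: 275 + 0.95·(282 − 275) = 275 + 0.95·7 = 281.65.

281.65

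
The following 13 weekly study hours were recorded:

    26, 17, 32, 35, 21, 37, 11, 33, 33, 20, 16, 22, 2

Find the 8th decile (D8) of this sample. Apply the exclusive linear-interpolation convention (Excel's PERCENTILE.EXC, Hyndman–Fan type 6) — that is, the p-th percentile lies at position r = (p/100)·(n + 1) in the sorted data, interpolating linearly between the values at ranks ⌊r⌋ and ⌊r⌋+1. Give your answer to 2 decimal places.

33.40

Sorted: 2, 11, 16, 17, 20, 21, 22, 26, 32, 33, 33, 35, 37.
n = 13.
r = (80/100)·(13 + 1) = 11.2.
Rank 11 is 33 and rank 12 is 35.
Interpolate: 33 + 0.2·(35 − 33) = 33 + 0.2·2 = 33.4.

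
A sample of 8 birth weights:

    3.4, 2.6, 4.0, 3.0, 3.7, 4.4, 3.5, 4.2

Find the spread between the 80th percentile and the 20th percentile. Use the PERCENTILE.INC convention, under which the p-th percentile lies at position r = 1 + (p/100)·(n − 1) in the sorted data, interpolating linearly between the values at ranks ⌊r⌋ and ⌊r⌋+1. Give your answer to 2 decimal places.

0.96

Sorted: 2.6, 3.0, 3.4, 3.5, 3.7, 4.0, 4.2, 4.4.
n = 8.
P20: r = 2.4; ranks 2–3 are 3.0, 3.4; interpolating gives 3.16.
P80: r = 6.6; ranks 6–7 are 4.0, 4.2; interpolating gives 4.12.
Difference: 4.12 − 3.16 = 0.96.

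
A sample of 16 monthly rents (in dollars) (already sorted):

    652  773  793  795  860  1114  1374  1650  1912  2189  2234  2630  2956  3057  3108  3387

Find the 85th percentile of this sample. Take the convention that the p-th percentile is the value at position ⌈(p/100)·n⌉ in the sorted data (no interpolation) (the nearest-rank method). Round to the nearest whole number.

n = 16.
Position = ⌈85/100 · 16⌉ = ⌈13.6⌉ = 14.
The value at rank 14 is 3057.

3057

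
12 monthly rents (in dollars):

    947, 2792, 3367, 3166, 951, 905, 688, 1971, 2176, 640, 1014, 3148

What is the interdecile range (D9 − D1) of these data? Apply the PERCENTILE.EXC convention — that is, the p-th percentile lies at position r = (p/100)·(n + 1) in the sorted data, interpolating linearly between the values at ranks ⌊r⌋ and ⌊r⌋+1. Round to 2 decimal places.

2652.30

Sorted: 640, 688, 905, 947, 951, 1014, 1971, 2176, 2792, 3148, 3166, 3367.
n = 12.
P10: r = 1.3; ranks 1–2 are 640, 688; interpolating gives 654.4.
P90: r = 11.7; ranks 11–12 are 3166, 3367; interpolating gives 3306.7.
Difference: 3306.7 − 654.4 = 2652.3.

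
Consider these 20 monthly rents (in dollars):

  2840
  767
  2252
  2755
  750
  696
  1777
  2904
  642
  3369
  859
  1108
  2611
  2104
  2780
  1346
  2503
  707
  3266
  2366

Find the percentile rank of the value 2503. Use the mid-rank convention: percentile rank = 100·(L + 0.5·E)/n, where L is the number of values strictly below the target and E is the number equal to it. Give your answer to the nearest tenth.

62.5

Sorted: 642, 696, 707, 750, 767, 859, 1108, 1346, 1777, 2104, 2252, 2366, 2503, 2611, 2755, 2780, 2840, 2904, 3266, 3369.
Count below 2503: L = 12; count equal: E = 1; n = 20.
Percentile rank = 100·(12 + 0.5·1)/20 = 100·12.5/20 = 62.5.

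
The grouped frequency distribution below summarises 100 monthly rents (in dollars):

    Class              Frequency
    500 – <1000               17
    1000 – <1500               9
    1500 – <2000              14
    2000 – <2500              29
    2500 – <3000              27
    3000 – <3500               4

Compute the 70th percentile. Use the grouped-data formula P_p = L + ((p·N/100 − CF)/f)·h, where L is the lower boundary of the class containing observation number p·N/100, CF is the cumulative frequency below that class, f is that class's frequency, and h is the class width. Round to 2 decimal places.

2518.52

N = 100; target position k = 70/100 · 100 = 70.
Cumulative frequencies: 17, 26, 40, 69, 96, 100.
Observation 70 falls in the class 2500 – <3000.
L = 2500, CF = 69, f = 27, h = 500.
P70 = 2500 + ((70 − 69)/27)·500 = 2500 + 18.5185 = 2518.52.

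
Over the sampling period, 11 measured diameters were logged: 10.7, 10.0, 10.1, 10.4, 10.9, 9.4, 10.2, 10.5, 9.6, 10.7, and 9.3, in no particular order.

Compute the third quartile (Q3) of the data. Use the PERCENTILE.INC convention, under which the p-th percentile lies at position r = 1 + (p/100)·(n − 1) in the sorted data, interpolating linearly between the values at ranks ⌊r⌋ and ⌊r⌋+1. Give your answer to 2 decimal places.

Sorted: 9.3, 9.4, 9.6, 10.0, 10.1, 10.2, 10.4, 10.5, 10.7, 10.7, 10.9.
n = 11.
r = 1 + (75/100)·(11 − 1) = 1 + 7.5 = 8.5.
Rank 8 is 10.5 and rank 9 is 10.7.
Interpolate: 10.5 + 0.5·(10.7 − 10.5) = 10.5 + 0.5·0.2 = 10.6.

10.60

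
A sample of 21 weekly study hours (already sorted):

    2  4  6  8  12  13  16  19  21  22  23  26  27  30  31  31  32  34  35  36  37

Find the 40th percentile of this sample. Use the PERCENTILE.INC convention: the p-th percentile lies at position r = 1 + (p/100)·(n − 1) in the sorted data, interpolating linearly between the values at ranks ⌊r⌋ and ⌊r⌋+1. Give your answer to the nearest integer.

21

n = 21.
r = 1 + (40/100)·(21 − 1) = 1 + 8 = 9.
r is an integer, so P40 is the value at rank 9: 21.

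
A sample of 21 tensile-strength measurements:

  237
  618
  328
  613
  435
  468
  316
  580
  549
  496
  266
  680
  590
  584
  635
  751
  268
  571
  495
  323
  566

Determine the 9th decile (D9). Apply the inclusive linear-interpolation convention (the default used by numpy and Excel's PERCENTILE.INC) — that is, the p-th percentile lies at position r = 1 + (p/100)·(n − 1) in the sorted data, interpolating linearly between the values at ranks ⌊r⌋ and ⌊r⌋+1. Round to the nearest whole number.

Sorted: 237, 266, 268, 316, 323, 328, 435, 468, 495, 496, 549, 566, 571, 580, 584, 590, 613, 618, 635, 680, 751.
n = 21.
r = 1 + (90/100)·(21 − 1) = 1 + 18 = 19.
r is an integer, so P90 is the value at rank 19: 635.

635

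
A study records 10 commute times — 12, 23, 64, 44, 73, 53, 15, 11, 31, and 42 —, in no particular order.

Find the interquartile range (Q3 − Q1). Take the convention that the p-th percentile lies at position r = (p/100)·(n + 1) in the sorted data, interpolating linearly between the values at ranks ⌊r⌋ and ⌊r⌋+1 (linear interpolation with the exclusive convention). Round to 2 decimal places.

Sorted: 11, 12, 15, 23, 31, 42, 44, 53, 64, 73.
n = 10.
P25: r = 2.75; ranks 2–3 are 12, 15; interpolating gives 14.25.
P75: r = 8.25; ranks 8–9 are 53, 64; interpolating gives 55.75.
Difference: 55.75 − 14.25 = 41.5.

41.50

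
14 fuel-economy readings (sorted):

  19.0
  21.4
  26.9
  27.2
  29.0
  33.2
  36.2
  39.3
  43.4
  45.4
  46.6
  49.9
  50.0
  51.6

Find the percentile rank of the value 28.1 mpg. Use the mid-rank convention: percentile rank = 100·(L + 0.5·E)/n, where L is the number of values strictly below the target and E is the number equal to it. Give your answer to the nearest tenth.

28.6

Count below 28.1: L = 4; count equal: E = 0; n = 14.
Percentile rank = 100·(4 + 0.5·0)/14 = 100·4/14 = 28.57.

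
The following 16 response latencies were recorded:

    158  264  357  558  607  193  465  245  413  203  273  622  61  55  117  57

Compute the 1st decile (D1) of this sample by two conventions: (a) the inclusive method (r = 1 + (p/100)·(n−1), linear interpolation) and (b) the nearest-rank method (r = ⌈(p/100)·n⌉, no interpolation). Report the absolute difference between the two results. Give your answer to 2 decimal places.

Sorted: 55, 57, 61, 117, 158, 193, 203, 245, 264, 273, 357, 413, 465, 558, 607, 622.
n = 16.
(a) r = 2.5; between ranks 2 (57) and 3 (61): 59.
(b) the nearest-rank method: rank 2 → 57.
|59 − 57| = 2.

2.00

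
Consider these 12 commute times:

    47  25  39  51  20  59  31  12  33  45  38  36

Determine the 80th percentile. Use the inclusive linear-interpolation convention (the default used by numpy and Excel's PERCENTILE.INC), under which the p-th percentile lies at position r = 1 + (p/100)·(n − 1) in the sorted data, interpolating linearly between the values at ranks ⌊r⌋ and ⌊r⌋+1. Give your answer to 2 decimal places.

46.60

Sorted: 12, 20, 25, 31, 33, 36, 38, 39, 45, 47, 51, 59.
n = 12.
r = 1 + (80/100)·(12 − 1) = 1 + 8.8 = 9.8.
Rank 9 is 45 and rank 10 is 47.
Interpolate: 45 + 0.8·(47 − 45) = 45 + 0.8·2 = 46.6.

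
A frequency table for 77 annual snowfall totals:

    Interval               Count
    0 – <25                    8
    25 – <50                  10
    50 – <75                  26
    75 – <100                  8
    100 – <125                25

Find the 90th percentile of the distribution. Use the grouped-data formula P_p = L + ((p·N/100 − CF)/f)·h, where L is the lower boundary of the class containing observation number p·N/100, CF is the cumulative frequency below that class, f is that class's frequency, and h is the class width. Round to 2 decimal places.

N = 77; target position k = 90/100 · 77 = 69.3.
Cumulative frequencies: 8, 18, 44, 52, 77.
Observation 69.3 falls in the class 100 – <125.
L = 100, CF = 52, f = 25, h = 25.
P90 = 100 + ((69.3 − 52)/25)·25 = 100 + 17.3 = 117.3.

117.30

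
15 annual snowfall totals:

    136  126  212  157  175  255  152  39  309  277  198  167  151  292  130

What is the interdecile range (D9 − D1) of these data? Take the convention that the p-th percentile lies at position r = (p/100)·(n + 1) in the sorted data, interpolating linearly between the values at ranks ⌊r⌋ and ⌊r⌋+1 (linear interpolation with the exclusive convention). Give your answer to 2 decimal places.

207.60

Sorted: 39, 126, 130, 136, 151, 152, 157, 167, 175, 198, 212, 255, 277, 292, 309.
n = 15.
P10: r = 1.6; ranks 1–2 are 39, 126; interpolating gives 91.2.
P90: r = 14.4; ranks 14–15 are 292, 309; interpolating gives 298.8.
Difference: 298.8 − 91.2 = 207.6.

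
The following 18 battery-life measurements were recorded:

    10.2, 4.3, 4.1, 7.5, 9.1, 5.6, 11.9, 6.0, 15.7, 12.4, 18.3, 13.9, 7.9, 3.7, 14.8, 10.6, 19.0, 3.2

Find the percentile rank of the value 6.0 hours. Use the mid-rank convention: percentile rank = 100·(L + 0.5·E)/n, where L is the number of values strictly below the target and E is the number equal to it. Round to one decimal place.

Sorted: 3.2, 3.7, 4.1, 4.3, 5.6, 6.0, 7.5, 7.9, 9.1, 10.2, 10.6, 11.9, 12.4, 13.9, 14.8, 15.7, 18.3, 19.0.
Count below 6.0: L = 5; count equal: E = 1; n = 18.
Percentile rank = 100·(5 + 0.5·1)/18 = 100·5.5/18 = 30.56.

30.6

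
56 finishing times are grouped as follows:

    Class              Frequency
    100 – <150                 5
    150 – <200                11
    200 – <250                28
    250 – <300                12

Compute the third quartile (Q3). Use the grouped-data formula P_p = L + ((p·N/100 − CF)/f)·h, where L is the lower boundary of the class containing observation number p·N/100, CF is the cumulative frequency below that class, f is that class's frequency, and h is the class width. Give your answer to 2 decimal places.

246.43

N = 56; target position k = 75/100 · 56 = 42.
Cumulative frequencies: 5, 16, 44, 56.
Observation 42 falls in the class 200 – <250.
L = 200, CF = 16, f = 28, h = 50.
P75 = 200 + ((42 − 16)/28)·50 = 200 + 46.4286 = 246.429.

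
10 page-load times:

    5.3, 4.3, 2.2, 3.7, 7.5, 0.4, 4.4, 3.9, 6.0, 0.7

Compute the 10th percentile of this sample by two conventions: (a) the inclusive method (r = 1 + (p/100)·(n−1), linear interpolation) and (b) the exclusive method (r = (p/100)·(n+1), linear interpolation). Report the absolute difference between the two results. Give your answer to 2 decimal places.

0.24

Sorted: 0.4, 0.7, 2.2, 3.7, 3.9, 4.3, 4.4, 5.3, 6.0, 7.5.
n = 10.
(a) r = 1.9; between ranks 1 (0.4) and 2 (0.7): 0.67.
(b) r = 1.1; between ranks 1 (0.4) and 2 (0.7): 0.43.
|0.67 − 0.43| = 0.24.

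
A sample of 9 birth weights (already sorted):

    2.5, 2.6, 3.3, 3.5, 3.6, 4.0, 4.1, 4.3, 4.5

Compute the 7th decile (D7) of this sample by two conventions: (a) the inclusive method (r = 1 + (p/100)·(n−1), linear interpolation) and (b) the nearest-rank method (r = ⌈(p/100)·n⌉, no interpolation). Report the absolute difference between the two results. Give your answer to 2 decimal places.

n = 9.
(a) r = 6.6; between ranks 6 (4.0) and 7 (4.1): 4.06.
(b) the nearest-rank method: rank 7 → 4.1.
|4.06 − 4.1| = 0.04.

0.04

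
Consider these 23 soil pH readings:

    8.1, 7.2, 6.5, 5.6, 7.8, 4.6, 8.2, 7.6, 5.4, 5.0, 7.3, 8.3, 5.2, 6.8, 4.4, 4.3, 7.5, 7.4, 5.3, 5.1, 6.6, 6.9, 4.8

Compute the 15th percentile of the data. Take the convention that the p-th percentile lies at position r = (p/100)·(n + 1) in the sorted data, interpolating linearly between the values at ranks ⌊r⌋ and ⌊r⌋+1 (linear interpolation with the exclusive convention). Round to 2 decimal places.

Sorted: 4.3, 4.4, 4.6, 4.8, 5.0, 5.1, 5.2, 5.3, 5.4, 5.6, 6.5, 6.6, 6.8, 6.9, 7.2, 7.3, 7.4, 7.5, 7.6, 7.8, 8.1, 8.2, 8.3.
n = 23.
r = (15/100)·(23 + 1) = 3.6.
Rank 3 is 4.6 and rank 4 is 4.8.
Interpolate: 4.6 + 0.6·(4.8 − 4.6) = 4.6 + 0.6·0.2 = 4.72.

4.72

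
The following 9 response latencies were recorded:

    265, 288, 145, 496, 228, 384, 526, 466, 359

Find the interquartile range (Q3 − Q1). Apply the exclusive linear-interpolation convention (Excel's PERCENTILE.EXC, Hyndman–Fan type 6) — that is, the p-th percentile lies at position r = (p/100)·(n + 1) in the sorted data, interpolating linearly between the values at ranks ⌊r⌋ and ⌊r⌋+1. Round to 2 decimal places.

234.50

Sorted: 145, 228, 265, 288, 359, 384, 466, 496, 526.
n = 9.
P25: r = 2.5; ranks 2–3 are 228, 265; interpolating gives 246.5.
P75: r = 7.5; ranks 7–8 are 466, 496; interpolating gives 481.
Difference: 481 − 246.5 = 234.5.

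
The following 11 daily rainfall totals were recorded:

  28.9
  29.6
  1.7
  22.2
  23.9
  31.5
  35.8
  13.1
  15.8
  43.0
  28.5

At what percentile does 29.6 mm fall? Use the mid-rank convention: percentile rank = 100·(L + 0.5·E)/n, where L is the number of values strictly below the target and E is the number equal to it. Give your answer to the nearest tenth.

68.2

Sorted: 1.7, 13.1, 15.8, 22.2, 23.9, 28.5, 28.9, 29.6, 31.5, 35.8, 43.0.
Count below 29.6: L = 7; count equal: E = 1; n = 11.
Percentile rank = 100·(7 + 0.5·1)/11 = 100·7.5/11 = 68.18.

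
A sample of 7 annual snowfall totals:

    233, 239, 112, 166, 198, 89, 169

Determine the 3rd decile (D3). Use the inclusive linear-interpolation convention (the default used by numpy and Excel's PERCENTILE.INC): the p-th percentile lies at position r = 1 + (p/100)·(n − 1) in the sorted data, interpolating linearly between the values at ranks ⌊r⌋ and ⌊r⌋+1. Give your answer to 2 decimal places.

155.20

Sorted: 89, 112, 166, 169, 198, 233, 239.
n = 7.
r = 1 + (30/100)·(7 − 1) = 1 + 1.8 = 2.8.
Rank 2 is 112 and rank 3 is 166.
Interpolate: 112 + 0.8·(166 − 112) = 112 + 0.8·54 = 155.2.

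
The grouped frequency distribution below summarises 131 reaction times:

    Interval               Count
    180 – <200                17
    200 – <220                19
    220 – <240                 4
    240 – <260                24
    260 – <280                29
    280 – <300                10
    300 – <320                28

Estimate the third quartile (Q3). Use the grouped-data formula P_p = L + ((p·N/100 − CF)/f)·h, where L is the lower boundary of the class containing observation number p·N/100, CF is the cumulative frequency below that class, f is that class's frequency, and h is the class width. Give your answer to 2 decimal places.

N = 131; target position k = 75/100 · 131 = 98.25.
Cumulative frequencies: 17, 36, 40, 64, 93, 103, 131.
Observation 98.25 falls in the class 280 – <300.
L = 280, CF = 93, f = 10, h = 20.
P75 = 280 + ((98.25 − 93)/10)·20 = 280 + 10.5 = 290.5.

290.50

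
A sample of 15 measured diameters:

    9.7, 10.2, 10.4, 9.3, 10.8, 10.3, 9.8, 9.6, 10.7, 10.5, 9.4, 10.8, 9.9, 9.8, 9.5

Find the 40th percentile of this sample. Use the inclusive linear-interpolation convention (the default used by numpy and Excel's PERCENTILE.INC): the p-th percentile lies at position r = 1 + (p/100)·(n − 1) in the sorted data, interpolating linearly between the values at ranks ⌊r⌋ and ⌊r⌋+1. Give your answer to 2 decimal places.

9.80

Sorted: 9.3, 9.4, 9.5, 9.6, 9.7, 9.8, 9.8, 9.9, 10.2, 10.3, 10.4, 10.5, 10.7, 10.8, 10.8.
n = 15.
r = 1 + (40/100)·(15 − 1) = 1 + 5.6 = 6.6.
Rank 6 is 9.8 and rank 7 is 9.8.
Interpolate: 9.8 + 0.6·(9.8 − 9.8) = 9.8 + 0.6·0 = 9.8.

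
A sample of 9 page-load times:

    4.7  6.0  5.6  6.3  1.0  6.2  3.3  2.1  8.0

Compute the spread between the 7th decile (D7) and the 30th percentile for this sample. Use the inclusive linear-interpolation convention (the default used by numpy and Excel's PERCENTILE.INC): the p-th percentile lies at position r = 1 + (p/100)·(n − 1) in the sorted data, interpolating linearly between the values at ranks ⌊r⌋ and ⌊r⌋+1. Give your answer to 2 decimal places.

Sorted: 1.0, 2.1, 3.3, 4.7, 5.6, 6.0, 6.2, 6.3, 8.0.
n = 9.
P30: r = 3.4; ranks 3–4 are 3.3, 4.7; interpolating gives 3.86.
P70: r = 6.6; ranks 6–7 are 6.0, 6.2; interpolating gives 6.12.
Difference: 6.12 − 3.86 = 2.26.

2.26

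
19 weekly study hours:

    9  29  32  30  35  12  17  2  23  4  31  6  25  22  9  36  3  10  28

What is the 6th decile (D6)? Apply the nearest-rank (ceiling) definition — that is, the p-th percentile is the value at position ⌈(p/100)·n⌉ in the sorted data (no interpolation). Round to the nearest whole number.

Sorted: 2, 3, 4, 6, 9, 9, 10, 12, 17, 22, 23, 25, 28, 29, 30, 31, 32, 35, 36.
n = 19.
Position = ⌈60/100 · 19⌉ = ⌈11.4⌉ = 12.
The value at rank 12 is 25.

25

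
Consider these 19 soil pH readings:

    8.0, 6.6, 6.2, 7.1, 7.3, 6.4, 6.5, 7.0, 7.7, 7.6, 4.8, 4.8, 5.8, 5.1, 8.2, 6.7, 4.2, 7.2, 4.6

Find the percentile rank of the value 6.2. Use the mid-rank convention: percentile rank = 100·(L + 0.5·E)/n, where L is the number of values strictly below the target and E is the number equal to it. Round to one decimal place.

34.2

Sorted: 4.2, 4.6, 4.8, 4.8, 5.1, 5.8, 6.2, 6.4, 6.5, 6.6, 6.7, 7.0, 7.1, 7.2, 7.3, 7.6, 7.7, 8.0, 8.2.
Count below 6.2: L = 6; count equal: E = 1; n = 19.
Percentile rank = 100·(6 + 0.5·1)/19 = 100·6.5/19 = 34.21.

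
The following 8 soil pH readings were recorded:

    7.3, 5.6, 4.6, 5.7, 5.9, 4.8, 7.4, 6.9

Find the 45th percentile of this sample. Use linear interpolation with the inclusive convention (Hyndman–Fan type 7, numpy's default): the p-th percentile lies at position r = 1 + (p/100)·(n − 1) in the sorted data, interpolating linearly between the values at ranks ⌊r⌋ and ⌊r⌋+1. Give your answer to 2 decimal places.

5.73

Sorted: 4.6, 4.8, 5.6, 5.7, 5.9, 6.9, 7.3, 7.4.
n = 8.
r = 1 + (45/100)·(8 − 1) = 1 + 3.15 = 4.15.
Rank 4 is 5.7 and rank 5 is 5.9.
Interpolate: 5.7 + 0.15·(5.9 − 5.7) = 5.7 + 0.15·0.2 = 5.73.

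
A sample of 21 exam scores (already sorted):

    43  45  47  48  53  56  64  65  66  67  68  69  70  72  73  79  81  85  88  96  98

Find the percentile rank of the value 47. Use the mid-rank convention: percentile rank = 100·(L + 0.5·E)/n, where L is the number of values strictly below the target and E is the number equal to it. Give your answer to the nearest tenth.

Count below 47: L = 2; count equal: E = 1; n = 21.
Percentile rank = 100·(2 + 0.5·1)/21 = 100·2.5/21 = 11.9.

11.9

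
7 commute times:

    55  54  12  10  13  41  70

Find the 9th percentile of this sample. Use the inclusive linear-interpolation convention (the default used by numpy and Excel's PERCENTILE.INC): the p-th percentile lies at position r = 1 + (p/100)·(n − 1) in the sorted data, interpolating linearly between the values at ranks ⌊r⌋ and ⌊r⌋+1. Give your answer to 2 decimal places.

Sorted: 10, 12, 13, 41, 54, 55, 70.
n = 7.
r = 1 + (9/100)·(7 − 1) = 1 + 0.54 = 1.54.
Rank 1 is 10 and rank 2 is 12.
Interpolate: 10 + 0.54·(12 − 10) = 10 + 0.54·2 = 11.08.

11.08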